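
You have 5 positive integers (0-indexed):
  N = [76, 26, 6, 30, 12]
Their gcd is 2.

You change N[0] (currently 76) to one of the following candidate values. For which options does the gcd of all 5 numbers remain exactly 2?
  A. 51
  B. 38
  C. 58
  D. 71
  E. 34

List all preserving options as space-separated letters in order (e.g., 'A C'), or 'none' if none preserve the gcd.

Answer: B C E

Derivation:
Old gcd = 2; gcd of others (without N[0]) = 2
New gcd for candidate v: gcd(2, v). Preserves old gcd iff gcd(2, v) = 2.
  Option A: v=51, gcd(2,51)=1 -> changes
  Option B: v=38, gcd(2,38)=2 -> preserves
  Option C: v=58, gcd(2,58)=2 -> preserves
  Option D: v=71, gcd(2,71)=1 -> changes
  Option E: v=34, gcd(2,34)=2 -> preserves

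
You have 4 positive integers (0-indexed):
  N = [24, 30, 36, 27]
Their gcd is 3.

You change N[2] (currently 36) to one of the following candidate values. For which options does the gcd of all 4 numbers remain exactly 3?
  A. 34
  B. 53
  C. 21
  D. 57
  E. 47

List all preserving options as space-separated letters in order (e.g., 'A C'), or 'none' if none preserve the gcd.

Old gcd = 3; gcd of others (without N[2]) = 3
New gcd for candidate v: gcd(3, v). Preserves old gcd iff gcd(3, v) = 3.
  Option A: v=34, gcd(3,34)=1 -> changes
  Option B: v=53, gcd(3,53)=1 -> changes
  Option C: v=21, gcd(3,21)=3 -> preserves
  Option D: v=57, gcd(3,57)=3 -> preserves
  Option E: v=47, gcd(3,47)=1 -> changes

Answer: C D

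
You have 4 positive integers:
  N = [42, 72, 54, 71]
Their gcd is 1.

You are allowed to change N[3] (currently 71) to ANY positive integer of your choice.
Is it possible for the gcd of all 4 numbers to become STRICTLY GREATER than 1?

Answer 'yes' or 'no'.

Current gcd = 1
gcd of all OTHER numbers (without N[3]=71): gcd([42, 72, 54]) = 6
The new gcd after any change is gcd(6, new_value).
This can be at most 6.
Since 6 > old gcd 1, the gcd CAN increase (e.g., set N[3] = 6).

Answer: yes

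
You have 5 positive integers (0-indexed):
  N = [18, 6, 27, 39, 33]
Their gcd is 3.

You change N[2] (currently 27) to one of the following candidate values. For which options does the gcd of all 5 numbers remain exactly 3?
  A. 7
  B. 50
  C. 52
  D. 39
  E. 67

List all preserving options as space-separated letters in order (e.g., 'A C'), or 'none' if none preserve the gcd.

Answer: D

Derivation:
Old gcd = 3; gcd of others (without N[2]) = 3
New gcd for candidate v: gcd(3, v). Preserves old gcd iff gcd(3, v) = 3.
  Option A: v=7, gcd(3,7)=1 -> changes
  Option B: v=50, gcd(3,50)=1 -> changes
  Option C: v=52, gcd(3,52)=1 -> changes
  Option D: v=39, gcd(3,39)=3 -> preserves
  Option E: v=67, gcd(3,67)=1 -> changes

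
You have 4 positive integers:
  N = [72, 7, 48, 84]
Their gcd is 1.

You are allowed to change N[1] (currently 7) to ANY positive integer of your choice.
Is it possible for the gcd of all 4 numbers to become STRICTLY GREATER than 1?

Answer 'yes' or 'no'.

Current gcd = 1
gcd of all OTHER numbers (without N[1]=7): gcd([72, 48, 84]) = 12
The new gcd after any change is gcd(12, new_value).
This can be at most 12.
Since 12 > old gcd 1, the gcd CAN increase (e.g., set N[1] = 12).

Answer: yes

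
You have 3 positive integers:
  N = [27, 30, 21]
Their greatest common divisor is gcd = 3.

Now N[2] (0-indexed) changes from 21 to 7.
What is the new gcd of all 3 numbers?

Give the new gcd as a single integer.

Answer: 1

Derivation:
Numbers: [27, 30, 21], gcd = 3
Change: index 2, 21 -> 7
gcd of the OTHER numbers (without index 2): gcd([27, 30]) = 3
New gcd = gcd(g_others, new_val) = gcd(3, 7) = 1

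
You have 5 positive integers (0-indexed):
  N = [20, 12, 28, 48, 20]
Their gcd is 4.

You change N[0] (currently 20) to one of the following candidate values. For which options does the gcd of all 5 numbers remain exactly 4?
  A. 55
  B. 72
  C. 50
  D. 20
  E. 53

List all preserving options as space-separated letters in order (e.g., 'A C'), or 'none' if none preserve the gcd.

Answer: B D

Derivation:
Old gcd = 4; gcd of others (without N[0]) = 4
New gcd for candidate v: gcd(4, v). Preserves old gcd iff gcd(4, v) = 4.
  Option A: v=55, gcd(4,55)=1 -> changes
  Option B: v=72, gcd(4,72)=4 -> preserves
  Option C: v=50, gcd(4,50)=2 -> changes
  Option D: v=20, gcd(4,20)=4 -> preserves
  Option E: v=53, gcd(4,53)=1 -> changes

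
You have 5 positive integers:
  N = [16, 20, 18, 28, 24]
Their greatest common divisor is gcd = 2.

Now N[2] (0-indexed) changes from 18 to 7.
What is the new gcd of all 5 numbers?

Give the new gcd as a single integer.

Answer: 1

Derivation:
Numbers: [16, 20, 18, 28, 24], gcd = 2
Change: index 2, 18 -> 7
gcd of the OTHER numbers (without index 2): gcd([16, 20, 28, 24]) = 4
New gcd = gcd(g_others, new_val) = gcd(4, 7) = 1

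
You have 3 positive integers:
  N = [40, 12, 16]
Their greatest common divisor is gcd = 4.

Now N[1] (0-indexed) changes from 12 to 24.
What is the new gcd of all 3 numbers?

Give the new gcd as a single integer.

Numbers: [40, 12, 16], gcd = 4
Change: index 1, 12 -> 24
gcd of the OTHER numbers (without index 1): gcd([40, 16]) = 8
New gcd = gcd(g_others, new_val) = gcd(8, 24) = 8

Answer: 8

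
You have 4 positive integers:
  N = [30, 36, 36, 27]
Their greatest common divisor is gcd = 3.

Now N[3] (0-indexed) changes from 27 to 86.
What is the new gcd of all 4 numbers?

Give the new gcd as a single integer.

Numbers: [30, 36, 36, 27], gcd = 3
Change: index 3, 27 -> 86
gcd of the OTHER numbers (without index 3): gcd([30, 36, 36]) = 6
New gcd = gcd(g_others, new_val) = gcd(6, 86) = 2

Answer: 2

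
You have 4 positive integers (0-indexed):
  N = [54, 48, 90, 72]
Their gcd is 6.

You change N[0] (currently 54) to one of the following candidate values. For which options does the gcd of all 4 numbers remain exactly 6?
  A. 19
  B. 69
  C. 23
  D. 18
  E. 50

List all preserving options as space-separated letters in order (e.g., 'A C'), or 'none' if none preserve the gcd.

Answer: D

Derivation:
Old gcd = 6; gcd of others (without N[0]) = 6
New gcd for candidate v: gcd(6, v). Preserves old gcd iff gcd(6, v) = 6.
  Option A: v=19, gcd(6,19)=1 -> changes
  Option B: v=69, gcd(6,69)=3 -> changes
  Option C: v=23, gcd(6,23)=1 -> changes
  Option D: v=18, gcd(6,18)=6 -> preserves
  Option E: v=50, gcd(6,50)=2 -> changes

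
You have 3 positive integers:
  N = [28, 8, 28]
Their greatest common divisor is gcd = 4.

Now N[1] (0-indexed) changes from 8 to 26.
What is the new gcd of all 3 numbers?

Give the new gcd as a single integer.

Answer: 2

Derivation:
Numbers: [28, 8, 28], gcd = 4
Change: index 1, 8 -> 26
gcd of the OTHER numbers (without index 1): gcd([28, 28]) = 28
New gcd = gcd(g_others, new_val) = gcd(28, 26) = 2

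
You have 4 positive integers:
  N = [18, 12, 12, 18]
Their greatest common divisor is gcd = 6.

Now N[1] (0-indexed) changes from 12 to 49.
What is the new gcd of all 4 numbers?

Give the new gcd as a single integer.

Answer: 1

Derivation:
Numbers: [18, 12, 12, 18], gcd = 6
Change: index 1, 12 -> 49
gcd of the OTHER numbers (without index 1): gcd([18, 12, 18]) = 6
New gcd = gcd(g_others, new_val) = gcd(6, 49) = 1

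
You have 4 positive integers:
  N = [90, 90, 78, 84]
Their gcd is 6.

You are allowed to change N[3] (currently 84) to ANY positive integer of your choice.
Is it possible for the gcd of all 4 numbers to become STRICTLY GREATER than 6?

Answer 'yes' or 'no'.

Answer: no

Derivation:
Current gcd = 6
gcd of all OTHER numbers (without N[3]=84): gcd([90, 90, 78]) = 6
The new gcd after any change is gcd(6, new_value).
This can be at most 6.
Since 6 = old gcd 6, the gcd can only stay the same or decrease.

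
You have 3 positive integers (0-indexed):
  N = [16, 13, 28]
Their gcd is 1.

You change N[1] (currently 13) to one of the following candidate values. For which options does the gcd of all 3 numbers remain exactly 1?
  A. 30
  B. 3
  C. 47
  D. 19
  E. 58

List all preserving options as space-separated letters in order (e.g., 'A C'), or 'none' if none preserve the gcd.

Answer: B C D

Derivation:
Old gcd = 1; gcd of others (without N[1]) = 4
New gcd for candidate v: gcd(4, v). Preserves old gcd iff gcd(4, v) = 1.
  Option A: v=30, gcd(4,30)=2 -> changes
  Option B: v=3, gcd(4,3)=1 -> preserves
  Option C: v=47, gcd(4,47)=1 -> preserves
  Option D: v=19, gcd(4,19)=1 -> preserves
  Option E: v=58, gcd(4,58)=2 -> changes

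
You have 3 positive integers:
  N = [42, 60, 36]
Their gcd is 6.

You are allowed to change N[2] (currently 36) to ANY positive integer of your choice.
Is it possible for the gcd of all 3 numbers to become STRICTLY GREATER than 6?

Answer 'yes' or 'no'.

Current gcd = 6
gcd of all OTHER numbers (without N[2]=36): gcd([42, 60]) = 6
The new gcd after any change is gcd(6, new_value).
This can be at most 6.
Since 6 = old gcd 6, the gcd can only stay the same or decrease.

Answer: no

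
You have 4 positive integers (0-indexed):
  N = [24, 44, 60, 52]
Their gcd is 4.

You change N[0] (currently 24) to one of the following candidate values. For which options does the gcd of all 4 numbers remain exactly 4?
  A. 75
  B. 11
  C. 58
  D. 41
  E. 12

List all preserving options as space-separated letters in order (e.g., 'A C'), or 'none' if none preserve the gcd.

Old gcd = 4; gcd of others (without N[0]) = 4
New gcd for candidate v: gcd(4, v). Preserves old gcd iff gcd(4, v) = 4.
  Option A: v=75, gcd(4,75)=1 -> changes
  Option B: v=11, gcd(4,11)=1 -> changes
  Option C: v=58, gcd(4,58)=2 -> changes
  Option D: v=41, gcd(4,41)=1 -> changes
  Option E: v=12, gcd(4,12)=4 -> preserves

Answer: E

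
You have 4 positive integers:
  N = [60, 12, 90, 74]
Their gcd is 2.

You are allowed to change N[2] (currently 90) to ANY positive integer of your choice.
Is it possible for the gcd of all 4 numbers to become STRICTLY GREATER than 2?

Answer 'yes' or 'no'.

Current gcd = 2
gcd of all OTHER numbers (without N[2]=90): gcd([60, 12, 74]) = 2
The new gcd after any change is gcd(2, new_value).
This can be at most 2.
Since 2 = old gcd 2, the gcd can only stay the same or decrease.

Answer: no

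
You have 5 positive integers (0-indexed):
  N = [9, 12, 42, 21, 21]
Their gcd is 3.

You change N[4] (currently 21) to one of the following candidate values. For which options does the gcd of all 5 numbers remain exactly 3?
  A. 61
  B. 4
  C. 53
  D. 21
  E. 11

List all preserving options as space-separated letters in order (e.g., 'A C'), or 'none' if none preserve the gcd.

Answer: D

Derivation:
Old gcd = 3; gcd of others (without N[4]) = 3
New gcd for candidate v: gcd(3, v). Preserves old gcd iff gcd(3, v) = 3.
  Option A: v=61, gcd(3,61)=1 -> changes
  Option B: v=4, gcd(3,4)=1 -> changes
  Option C: v=53, gcd(3,53)=1 -> changes
  Option D: v=21, gcd(3,21)=3 -> preserves
  Option E: v=11, gcd(3,11)=1 -> changes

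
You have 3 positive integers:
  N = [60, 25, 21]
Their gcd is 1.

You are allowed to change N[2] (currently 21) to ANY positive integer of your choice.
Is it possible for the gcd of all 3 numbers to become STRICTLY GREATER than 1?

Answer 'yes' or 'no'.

Current gcd = 1
gcd of all OTHER numbers (without N[2]=21): gcd([60, 25]) = 5
The new gcd after any change is gcd(5, new_value).
This can be at most 5.
Since 5 > old gcd 1, the gcd CAN increase (e.g., set N[2] = 5).

Answer: yes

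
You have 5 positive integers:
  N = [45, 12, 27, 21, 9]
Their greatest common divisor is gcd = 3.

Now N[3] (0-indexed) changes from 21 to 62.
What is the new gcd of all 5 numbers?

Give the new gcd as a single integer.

Answer: 1

Derivation:
Numbers: [45, 12, 27, 21, 9], gcd = 3
Change: index 3, 21 -> 62
gcd of the OTHER numbers (without index 3): gcd([45, 12, 27, 9]) = 3
New gcd = gcd(g_others, new_val) = gcd(3, 62) = 1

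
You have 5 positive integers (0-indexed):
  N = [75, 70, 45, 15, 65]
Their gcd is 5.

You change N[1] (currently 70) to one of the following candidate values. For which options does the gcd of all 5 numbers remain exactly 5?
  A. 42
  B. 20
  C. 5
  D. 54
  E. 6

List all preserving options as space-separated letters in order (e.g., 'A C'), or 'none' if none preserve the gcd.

Old gcd = 5; gcd of others (without N[1]) = 5
New gcd for candidate v: gcd(5, v). Preserves old gcd iff gcd(5, v) = 5.
  Option A: v=42, gcd(5,42)=1 -> changes
  Option B: v=20, gcd(5,20)=5 -> preserves
  Option C: v=5, gcd(5,5)=5 -> preserves
  Option D: v=54, gcd(5,54)=1 -> changes
  Option E: v=6, gcd(5,6)=1 -> changes

Answer: B C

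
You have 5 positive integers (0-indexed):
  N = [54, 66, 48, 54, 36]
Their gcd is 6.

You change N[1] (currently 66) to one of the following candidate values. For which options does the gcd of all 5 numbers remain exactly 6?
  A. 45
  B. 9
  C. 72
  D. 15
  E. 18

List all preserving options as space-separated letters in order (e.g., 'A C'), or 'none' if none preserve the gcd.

Answer: C E

Derivation:
Old gcd = 6; gcd of others (without N[1]) = 6
New gcd for candidate v: gcd(6, v). Preserves old gcd iff gcd(6, v) = 6.
  Option A: v=45, gcd(6,45)=3 -> changes
  Option B: v=9, gcd(6,9)=3 -> changes
  Option C: v=72, gcd(6,72)=6 -> preserves
  Option D: v=15, gcd(6,15)=3 -> changes
  Option E: v=18, gcd(6,18)=6 -> preserves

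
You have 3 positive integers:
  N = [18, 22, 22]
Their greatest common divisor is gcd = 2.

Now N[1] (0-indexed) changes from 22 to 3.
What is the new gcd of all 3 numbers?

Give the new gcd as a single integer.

Answer: 1

Derivation:
Numbers: [18, 22, 22], gcd = 2
Change: index 1, 22 -> 3
gcd of the OTHER numbers (without index 1): gcd([18, 22]) = 2
New gcd = gcd(g_others, new_val) = gcd(2, 3) = 1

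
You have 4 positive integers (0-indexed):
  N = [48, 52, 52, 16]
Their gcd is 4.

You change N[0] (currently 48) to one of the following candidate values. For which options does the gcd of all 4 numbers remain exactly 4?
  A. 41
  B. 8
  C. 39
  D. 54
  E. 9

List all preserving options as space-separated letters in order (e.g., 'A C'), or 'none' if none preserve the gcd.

Answer: B

Derivation:
Old gcd = 4; gcd of others (without N[0]) = 4
New gcd for candidate v: gcd(4, v). Preserves old gcd iff gcd(4, v) = 4.
  Option A: v=41, gcd(4,41)=1 -> changes
  Option B: v=8, gcd(4,8)=4 -> preserves
  Option C: v=39, gcd(4,39)=1 -> changes
  Option D: v=54, gcd(4,54)=2 -> changes
  Option E: v=9, gcd(4,9)=1 -> changes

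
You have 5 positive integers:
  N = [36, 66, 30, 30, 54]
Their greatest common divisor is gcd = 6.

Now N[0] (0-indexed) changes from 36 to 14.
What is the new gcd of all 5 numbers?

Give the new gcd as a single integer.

Answer: 2

Derivation:
Numbers: [36, 66, 30, 30, 54], gcd = 6
Change: index 0, 36 -> 14
gcd of the OTHER numbers (without index 0): gcd([66, 30, 30, 54]) = 6
New gcd = gcd(g_others, new_val) = gcd(6, 14) = 2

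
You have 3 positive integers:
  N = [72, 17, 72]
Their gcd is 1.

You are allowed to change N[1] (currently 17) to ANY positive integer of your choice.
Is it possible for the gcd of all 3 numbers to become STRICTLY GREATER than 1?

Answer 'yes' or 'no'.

Answer: yes

Derivation:
Current gcd = 1
gcd of all OTHER numbers (without N[1]=17): gcd([72, 72]) = 72
The new gcd after any change is gcd(72, new_value).
This can be at most 72.
Since 72 > old gcd 1, the gcd CAN increase (e.g., set N[1] = 72).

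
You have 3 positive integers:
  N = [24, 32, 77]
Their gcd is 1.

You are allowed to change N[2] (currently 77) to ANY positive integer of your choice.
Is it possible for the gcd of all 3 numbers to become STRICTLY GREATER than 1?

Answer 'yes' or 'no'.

Current gcd = 1
gcd of all OTHER numbers (without N[2]=77): gcd([24, 32]) = 8
The new gcd after any change is gcd(8, new_value).
This can be at most 8.
Since 8 > old gcd 1, the gcd CAN increase (e.g., set N[2] = 8).

Answer: yes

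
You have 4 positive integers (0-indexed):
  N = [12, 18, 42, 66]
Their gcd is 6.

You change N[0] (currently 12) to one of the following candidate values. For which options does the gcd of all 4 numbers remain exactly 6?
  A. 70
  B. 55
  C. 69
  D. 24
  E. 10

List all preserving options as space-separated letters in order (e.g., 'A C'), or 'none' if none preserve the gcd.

Answer: D

Derivation:
Old gcd = 6; gcd of others (without N[0]) = 6
New gcd for candidate v: gcd(6, v). Preserves old gcd iff gcd(6, v) = 6.
  Option A: v=70, gcd(6,70)=2 -> changes
  Option B: v=55, gcd(6,55)=1 -> changes
  Option C: v=69, gcd(6,69)=3 -> changes
  Option D: v=24, gcd(6,24)=6 -> preserves
  Option E: v=10, gcd(6,10)=2 -> changes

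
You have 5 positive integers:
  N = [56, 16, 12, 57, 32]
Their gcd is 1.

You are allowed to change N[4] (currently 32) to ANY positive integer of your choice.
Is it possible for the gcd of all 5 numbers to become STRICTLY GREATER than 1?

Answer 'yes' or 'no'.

Answer: no

Derivation:
Current gcd = 1
gcd of all OTHER numbers (without N[4]=32): gcd([56, 16, 12, 57]) = 1
The new gcd after any change is gcd(1, new_value).
This can be at most 1.
Since 1 = old gcd 1, the gcd can only stay the same or decrease.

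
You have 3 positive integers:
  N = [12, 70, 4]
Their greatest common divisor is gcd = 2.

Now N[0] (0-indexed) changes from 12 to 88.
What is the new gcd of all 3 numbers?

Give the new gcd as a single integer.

Numbers: [12, 70, 4], gcd = 2
Change: index 0, 12 -> 88
gcd of the OTHER numbers (without index 0): gcd([70, 4]) = 2
New gcd = gcd(g_others, new_val) = gcd(2, 88) = 2

Answer: 2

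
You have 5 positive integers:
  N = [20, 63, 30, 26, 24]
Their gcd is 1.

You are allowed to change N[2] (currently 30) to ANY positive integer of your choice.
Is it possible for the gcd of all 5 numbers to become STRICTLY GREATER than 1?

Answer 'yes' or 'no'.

Current gcd = 1
gcd of all OTHER numbers (without N[2]=30): gcd([20, 63, 26, 24]) = 1
The new gcd after any change is gcd(1, new_value).
This can be at most 1.
Since 1 = old gcd 1, the gcd can only stay the same or decrease.

Answer: no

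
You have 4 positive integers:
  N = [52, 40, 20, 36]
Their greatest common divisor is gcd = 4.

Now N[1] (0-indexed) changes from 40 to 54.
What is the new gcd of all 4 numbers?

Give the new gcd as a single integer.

Numbers: [52, 40, 20, 36], gcd = 4
Change: index 1, 40 -> 54
gcd of the OTHER numbers (without index 1): gcd([52, 20, 36]) = 4
New gcd = gcd(g_others, new_val) = gcd(4, 54) = 2

Answer: 2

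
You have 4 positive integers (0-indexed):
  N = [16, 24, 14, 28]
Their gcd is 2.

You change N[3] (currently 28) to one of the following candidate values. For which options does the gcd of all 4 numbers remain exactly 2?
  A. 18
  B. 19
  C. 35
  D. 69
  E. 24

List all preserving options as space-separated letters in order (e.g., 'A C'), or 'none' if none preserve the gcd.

Answer: A E

Derivation:
Old gcd = 2; gcd of others (without N[3]) = 2
New gcd for candidate v: gcd(2, v). Preserves old gcd iff gcd(2, v) = 2.
  Option A: v=18, gcd(2,18)=2 -> preserves
  Option B: v=19, gcd(2,19)=1 -> changes
  Option C: v=35, gcd(2,35)=1 -> changes
  Option D: v=69, gcd(2,69)=1 -> changes
  Option E: v=24, gcd(2,24)=2 -> preserves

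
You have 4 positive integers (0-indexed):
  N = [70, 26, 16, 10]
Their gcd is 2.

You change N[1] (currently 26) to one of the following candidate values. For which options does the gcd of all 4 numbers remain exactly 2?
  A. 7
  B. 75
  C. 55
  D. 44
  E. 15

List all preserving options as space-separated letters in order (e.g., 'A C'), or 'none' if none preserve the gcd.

Answer: D

Derivation:
Old gcd = 2; gcd of others (without N[1]) = 2
New gcd for candidate v: gcd(2, v). Preserves old gcd iff gcd(2, v) = 2.
  Option A: v=7, gcd(2,7)=1 -> changes
  Option B: v=75, gcd(2,75)=1 -> changes
  Option C: v=55, gcd(2,55)=1 -> changes
  Option D: v=44, gcd(2,44)=2 -> preserves
  Option E: v=15, gcd(2,15)=1 -> changes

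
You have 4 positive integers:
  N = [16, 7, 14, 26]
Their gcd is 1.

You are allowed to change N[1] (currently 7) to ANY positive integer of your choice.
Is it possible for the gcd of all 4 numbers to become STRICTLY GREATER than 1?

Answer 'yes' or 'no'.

Current gcd = 1
gcd of all OTHER numbers (without N[1]=7): gcd([16, 14, 26]) = 2
The new gcd after any change is gcd(2, new_value).
This can be at most 2.
Since 2 > old gcd 1, the gcd CAN increase (e.g., set N[1] = 2).

Answer: yes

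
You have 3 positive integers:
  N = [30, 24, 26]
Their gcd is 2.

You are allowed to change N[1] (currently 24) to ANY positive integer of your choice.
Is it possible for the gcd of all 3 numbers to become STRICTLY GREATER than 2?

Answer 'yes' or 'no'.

Current gcd = 2
gcd of all OTHER numbers (without N[1]=24): gcd([30, 26]) = 2
The new gcd after any change is gcd(2, new_value).
This can be at most 2.
Since 2 = old gcd 2, the gcd can only stay the same or decrease.

Answer: no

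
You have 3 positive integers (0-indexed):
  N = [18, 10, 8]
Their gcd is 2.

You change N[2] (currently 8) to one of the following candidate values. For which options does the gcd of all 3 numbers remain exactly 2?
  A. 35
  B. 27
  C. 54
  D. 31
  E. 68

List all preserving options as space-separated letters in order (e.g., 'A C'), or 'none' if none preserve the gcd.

Answer: C E

Derivation:
Old gcd = 2; gcd of others (without N[2]) = 2
New gcd for candidate v: gcd(2, v). Preserves old gcd iff gcd(2, v) = 2.
  Option A: v=35, gcd(2,35)=1 -> changes
  Option B: v=27, gcd(2,27)=1 -> changes
  Option C: v=54, gcd(2,54)=2 -> preserves
  Option D: v=31, gcd(2,31)=1 -> changes
  Option E: v=68, gcd(2,68)=2 -> preserves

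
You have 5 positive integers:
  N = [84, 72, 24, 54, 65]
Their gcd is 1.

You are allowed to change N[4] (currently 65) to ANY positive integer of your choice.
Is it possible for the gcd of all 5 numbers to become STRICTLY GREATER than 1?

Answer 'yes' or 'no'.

Current gcd = 1
gcd of all OTHER numbers (without N[4]=65): gcd([84, 72, 24, 54]) = 6
The new gcd after any change is gcd(6, new_value).
This can be at most 6.
Since 6 > old gcd 1, the gcd CAN increase (e.g., set N[4] = 6).

Answer: yes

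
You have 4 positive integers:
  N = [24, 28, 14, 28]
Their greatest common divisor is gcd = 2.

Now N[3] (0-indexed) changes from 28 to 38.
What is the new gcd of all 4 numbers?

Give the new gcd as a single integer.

Numbers: [24, 28, 14, 28], gcd = 2
Change: index 3, 28 -> 38
gcd of the OTHER numbers (without index 3): gcd([24, 28, 14]) = 2
New gcd = gcd(g_others, new_val) = gcd(2, 38) = 2

Answer: 2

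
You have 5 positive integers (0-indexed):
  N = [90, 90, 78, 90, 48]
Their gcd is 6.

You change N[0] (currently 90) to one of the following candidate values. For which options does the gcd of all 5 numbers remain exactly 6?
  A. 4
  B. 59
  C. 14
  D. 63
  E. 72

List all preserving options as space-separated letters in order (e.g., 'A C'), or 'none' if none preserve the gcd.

Old gcd = 6; gcd of others (without N[0]) = 6
New gcd for candidate v: gcd(6, v). Preserves old gcd iff gcd(6, v) = 6.
  Option A: v=4, gcd(6,4)=2 -> changes
  Option B: v=59, gcd(6,59)=1 -> changes
  Option C: v=14, gcd(6,14)=2 -> changes
  Option D: v=63, gcd(6,63)=3 -> changes
  Option E: v=72, gcd(6,72)=6 -> preserves

Answer: E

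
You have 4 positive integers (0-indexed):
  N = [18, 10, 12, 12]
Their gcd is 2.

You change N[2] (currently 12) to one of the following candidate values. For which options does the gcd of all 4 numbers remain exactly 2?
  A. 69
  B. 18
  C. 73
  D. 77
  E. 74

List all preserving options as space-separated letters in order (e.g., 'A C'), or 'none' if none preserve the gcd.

Answer: B E

Derivation:
Old gcd = 2; gcd of others (without N[2]) = 2
New gcd for candidate v: gcd(2, v). Preserves old gcd iff gcd(2, v) = 2.
  Option A: v=69, gcd(2,69)=1 -> changes
  Option B: v=18, gcd(2,18)=2 -> preserves
  Option C: v=73, gcd(2,73)=1 -> changes
  Option D: v=77, gcd(2,77)=1 -> changes
  Option E: v=74, gcd(2,74)=2 -> preserves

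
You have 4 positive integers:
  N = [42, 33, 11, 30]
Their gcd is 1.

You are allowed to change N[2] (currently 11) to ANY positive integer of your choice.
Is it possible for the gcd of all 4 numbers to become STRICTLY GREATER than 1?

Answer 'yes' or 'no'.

Current gcd = 1
gcd of all OTHER numbers (without N[2]=11): gcd([42, 33, 30]) = 3
The new gcd after any change is gcd(3, new_value).
This can be at most 3.
Since 3 > old gcd 1, the gcd CAN increase (e.g., set N[2] = 3).

Answer: yes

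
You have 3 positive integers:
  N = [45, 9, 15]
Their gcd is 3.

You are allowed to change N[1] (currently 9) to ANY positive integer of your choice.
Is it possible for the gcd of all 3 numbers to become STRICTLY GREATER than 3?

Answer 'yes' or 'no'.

Current gcd = 3
gcd of all OTHER numbers (without N[1]=9): gcd([45, 15]) = 15
The new gcd after any change is gcd(15, new_value).
This can be at most 15.
Since 15 > old gcd 3, the gcd CAN increase (e.g., set N[1] = 15).

Answer: yes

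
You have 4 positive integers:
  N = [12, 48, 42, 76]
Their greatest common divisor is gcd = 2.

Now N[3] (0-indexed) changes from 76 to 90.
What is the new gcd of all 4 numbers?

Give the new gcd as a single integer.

Answer: 6

Derivation:
Numbers: [12, 48, 42, 76], gcd = 2
Change: index 3, 76 -> 90
gcd of the OTHER numbers (without index 3): gcd([12, 48, 42]) = 6
New gcd = gcd(g_others, new_val) = gcd(6, 90) = 6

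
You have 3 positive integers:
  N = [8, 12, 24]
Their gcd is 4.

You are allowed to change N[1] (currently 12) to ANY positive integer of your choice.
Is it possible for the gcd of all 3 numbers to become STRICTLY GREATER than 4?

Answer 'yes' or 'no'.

Current gcd = 4
gcd of all OTHER numbers (without N[1]=12): gcd([8, 24]) = 8
The new gcd after any change is gcd(8, new_value).
This can be at most 8.
Since 8 > old gcd 4, the gcd CAN increase (e.g., set N[1] = 8).

Answer: yes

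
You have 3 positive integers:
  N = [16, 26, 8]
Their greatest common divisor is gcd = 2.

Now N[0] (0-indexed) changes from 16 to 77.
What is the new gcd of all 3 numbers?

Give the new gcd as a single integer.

Numbers: [16, 26, 8], gcd = 2
Change: index 0, 16 -> 77
gcd of the OTHER numbers (without index 0): gcd([26, 8]) = 2
New gcd = gcd(g_others, new_val) = gcd(2, 77) = 1

Answer: 1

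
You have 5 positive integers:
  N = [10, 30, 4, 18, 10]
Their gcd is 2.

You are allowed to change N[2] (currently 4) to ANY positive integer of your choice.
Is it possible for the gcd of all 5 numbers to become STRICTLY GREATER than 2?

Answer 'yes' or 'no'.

Current gcd = 2
gcd of all OTHER numbers (without N[2]=4): gcd([10, 30, 18, 10]) = 2
The new gcd after any change is gcd(2, new_value).
This can be at most 2.
Since 2 = old gcd 2, the gcd can only stay the same or decrease.

Answer: no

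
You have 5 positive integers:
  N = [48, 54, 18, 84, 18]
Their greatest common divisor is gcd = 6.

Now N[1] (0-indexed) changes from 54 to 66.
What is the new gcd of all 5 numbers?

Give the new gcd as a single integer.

Numbers: [48, 54, 18, 84, 18], gcd = 6
Change: index 1, 54 -> 66
gcd of the OTHER numbers (without index 1): gcd([48, 18, 84, 18]) = 6
New gcd = gcd(g_others, new_val) = gcd(6, 66) = 6

Answer: 6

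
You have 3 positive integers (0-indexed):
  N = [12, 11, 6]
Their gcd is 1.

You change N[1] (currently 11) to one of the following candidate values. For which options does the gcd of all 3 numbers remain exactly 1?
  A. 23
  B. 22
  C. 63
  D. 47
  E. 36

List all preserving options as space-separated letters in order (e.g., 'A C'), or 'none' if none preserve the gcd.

Old gcd = 1; gcd of others (without N[1]) = 6
New gcd for candidate v: gcd(6, v). Preserves old gcd iff gcd(6, v) = 1.
  Option A: v=23, gcd(6,23)=1 -> preserves
  Option B: v=22, gcd(6,22)=2 -> changes
  Option C: v=63, gcd(6,63)=3 -> changes
  Option D: v=47, gcd(6,47)=1 -> preserves
  Option E: v=36, gcd(6,36)=6 -> changes

Answer: A D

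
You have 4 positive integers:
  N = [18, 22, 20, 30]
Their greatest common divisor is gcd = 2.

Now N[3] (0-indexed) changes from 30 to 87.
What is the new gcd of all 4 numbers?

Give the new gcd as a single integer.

Answer: 1

Derivation:
Numbers: [18, 22, 20, 30], gcd = 2
Change: index 3, 30 -> 87
gcd of the OTHER numbers (without index 3): gcd([18, 22, 20]) = 2
New gcd = gcd(g_others, new_val) = gcd(2, 87) = 1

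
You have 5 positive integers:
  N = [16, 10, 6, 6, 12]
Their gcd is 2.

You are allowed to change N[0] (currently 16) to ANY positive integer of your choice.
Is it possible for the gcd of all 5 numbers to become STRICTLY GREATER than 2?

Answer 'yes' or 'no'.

Current gcd = 2
gcd of all OTHER numbers (without N[0]=16): gcd([10, 6, 6, 12]) = 2
The new gcd after any change is gcd(2, new_value).
This can be at most 2.
Since 2 = old gcd 2, the gcd can only stay the same or decrease.

Answer: no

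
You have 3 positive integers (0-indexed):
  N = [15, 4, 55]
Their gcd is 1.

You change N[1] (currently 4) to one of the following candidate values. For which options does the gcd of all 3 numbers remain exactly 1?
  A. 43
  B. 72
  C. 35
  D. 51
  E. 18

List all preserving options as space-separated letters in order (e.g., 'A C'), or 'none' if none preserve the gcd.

Answer: A B D E

Derivation:
Old gcd = 1; gcd of others (without N[1]) = 5
New gcd for candidate v: gcd(5, v). Preserves old gcd iff gcd(5, v) = 1.
  Option A: v=43, gcd(5,43)=1 -> preserves
  Option B: v=72, gcd(5,72)=1 -> preserves
  Option C: v=35, gcd(5,35)=5 -> changes
  Option D: v=51, gcd(5,51)=1 -> preserves
  Option E: v=18, gcd(5,18)=1 -> preserves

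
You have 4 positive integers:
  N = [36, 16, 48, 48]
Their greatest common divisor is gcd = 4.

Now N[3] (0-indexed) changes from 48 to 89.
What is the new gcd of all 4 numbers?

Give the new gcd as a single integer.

Numbers: [36, 16, 48, 48], gcd = 4
Change: index 3, 48 -> 89
gcd of the OTHER numbers (without index 3): gcd([36, 16, 48]) = 4
New gcd = gcd(g_others, new_val) = gcd(4, 89) = 1

Answer: 1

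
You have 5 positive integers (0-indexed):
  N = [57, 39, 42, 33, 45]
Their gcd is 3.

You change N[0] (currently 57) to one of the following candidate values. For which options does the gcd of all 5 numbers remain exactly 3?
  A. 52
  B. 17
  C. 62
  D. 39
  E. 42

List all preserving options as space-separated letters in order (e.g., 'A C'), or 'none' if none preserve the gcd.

Old gcd = 3; gcd of others (without N[0]) = 3
New gcd for candidate v: gcd(3, v). Preserves old gcd iff gcd(3, v) = 3.
  Option A: v=52, gcd(3,52)=1 -> changes
  Option B: v=17, gcd(3,17)=1 -> changes
  Option C: v=62, gcd(3,62)=1 -> changes
  Option D: v=39, gcd(3,39)=3 -> preserves
  Option E: v=42, gcd(3,42)=3 -> preserves

Answer: D E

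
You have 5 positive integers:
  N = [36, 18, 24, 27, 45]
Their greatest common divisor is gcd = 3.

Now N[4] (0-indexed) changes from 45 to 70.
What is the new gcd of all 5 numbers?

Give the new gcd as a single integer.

Answer: 1

Derivation:
Numbers: [36, 18, 24, 27, 45], gcd = 3
Change: index 4, 45 -> 70
gcd of the OTHER numbers (without index 4): gcd([36, 18, 24, 27]) = 3
New gcd = gcd(g_others, new_val) = gcd(3, 70) = 1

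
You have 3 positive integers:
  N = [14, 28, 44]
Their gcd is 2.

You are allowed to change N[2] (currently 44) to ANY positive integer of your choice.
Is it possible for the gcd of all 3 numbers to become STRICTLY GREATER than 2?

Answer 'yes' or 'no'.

Answer: yes

Derivation:
Current gcd = 2
gcd of all OTHER numbers (without N[2]=44): gcd([14, 28]) = 14
The new gcd after any change is gcd(14, new_value).
This can be at most 14.
Since 14 > old gcd 2, the gcd CAN increase (e.g., set N[2] = 14).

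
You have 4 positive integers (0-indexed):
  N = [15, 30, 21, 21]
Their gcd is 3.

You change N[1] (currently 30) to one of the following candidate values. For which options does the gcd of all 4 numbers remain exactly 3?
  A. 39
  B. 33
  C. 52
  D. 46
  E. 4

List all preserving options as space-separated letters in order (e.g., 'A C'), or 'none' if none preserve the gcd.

Old gcd = 3; gcd of others (without N[1]) = 3
New gcd for candidate v: gcd(3, v). Preserves old gcd iff gcd(3, v) = 3.
  Option A: v=39, gcd(3,39)=3 -> preserves
  Option B: v=33, gcd(3,33)=3 -> preserves
  Option C: v=52, gcd(3,52)=1 -> changes
  Option D: v=46, gcd(3,46)=1 -> changes
  Option E: v=4, gcd(3,4)=1 -> changes

Answer: A B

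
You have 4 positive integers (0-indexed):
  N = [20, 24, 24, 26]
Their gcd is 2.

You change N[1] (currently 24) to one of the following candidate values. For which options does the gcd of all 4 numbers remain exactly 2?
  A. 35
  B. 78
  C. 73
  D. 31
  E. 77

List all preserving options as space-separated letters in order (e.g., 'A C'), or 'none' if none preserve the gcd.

Old gcd = 2; gcd of others (without N[1]) = 2
New gcd for candidate v: gcd(2, v). Preserves old gcd iff gcd(2, v) = 2.
  Option A: v=35, gcd(2,35)=1 -> changes
  Option B: v=78, gcd(2,78)=2 -> preserves
  Option C: v=73, gcd(2,73)=1 -> changes
  Option D: v=31, gcd(2,31)=1 -> changes
  Option E: v=77, gcd(2,77)=1 -> changes

Answer: B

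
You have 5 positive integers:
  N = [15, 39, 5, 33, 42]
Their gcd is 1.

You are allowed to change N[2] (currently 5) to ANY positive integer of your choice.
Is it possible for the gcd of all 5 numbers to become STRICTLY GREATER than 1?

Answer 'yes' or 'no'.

Current gcd = 1
gcd of all OTHER numbers (without N[2]=5): gcd([15, 39, 33, 42]) = 3
The new gcd after any change is gcd(3, new_value).
This can be at most 3.
Since 3 > old gcd 1, the gcd CAN increase (e.g., set N[2] = 3).

Answer: yes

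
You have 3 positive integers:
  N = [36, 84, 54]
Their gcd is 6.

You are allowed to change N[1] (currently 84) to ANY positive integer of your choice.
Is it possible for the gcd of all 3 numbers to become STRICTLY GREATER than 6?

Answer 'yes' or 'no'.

Current gcd = 6
gcd of all OTHER numbers (without N[1]=84): gcd([36, 54]) = 18
The new gcd after any change is gcd(18, new_value).
This can be at most 18.
Since 18 > old gcd 6, the gcd CAN increase (e.g., set N[1] = 18).

Answer: yes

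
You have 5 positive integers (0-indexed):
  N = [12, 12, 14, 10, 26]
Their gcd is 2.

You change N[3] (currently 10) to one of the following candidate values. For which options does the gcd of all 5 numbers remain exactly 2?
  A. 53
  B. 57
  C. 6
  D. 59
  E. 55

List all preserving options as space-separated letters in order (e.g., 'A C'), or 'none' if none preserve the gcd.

Old gcd = 2; gcd of others (without N[3]) = 2
New gcd for candidate v: gcd(2, v). Preserves old gcd iff gcd(2, v) = 2.
  Option A: v=53, gcd(2,53)=1 -> changes
  Option B: v=57, gcd(2,57)=1 -> changes
  Option C: v=6, gcd(2,6)=2 -> preserves
  Option D: v=59, gcd(2,59)=1 -> changes
  Option E: v=55, gcd(2,55)=1 -> changes

Answer: C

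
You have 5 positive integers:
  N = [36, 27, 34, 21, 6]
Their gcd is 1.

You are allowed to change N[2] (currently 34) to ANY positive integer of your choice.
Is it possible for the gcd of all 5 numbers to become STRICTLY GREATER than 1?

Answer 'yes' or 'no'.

Answer: yes

Derivation:
Current gcd = 1
gcd of all OTHER numbers (without N[2]=34): gcd([36, 27, 21, 6]) = 3
The new gcd after any change is gcd(3, new_value).
This can be at most 3.
Since 3 > old gcd 1, the gcd CAN increase (e.g., set N[2] = 3).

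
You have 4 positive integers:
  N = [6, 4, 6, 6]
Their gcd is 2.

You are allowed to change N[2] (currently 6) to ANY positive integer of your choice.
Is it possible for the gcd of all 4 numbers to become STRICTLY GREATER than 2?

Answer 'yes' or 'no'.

Answer: no

Derivation:
Current gcd = 2
gcd of all OTHER numbers (without N[2]=6): gcd([6, 4, 6]) = 2
The new gcd after any change is gcd(2, new_value).
This can be at most 2.
Since 2 = old gcd 2, the gcd can only stay the same or decrease.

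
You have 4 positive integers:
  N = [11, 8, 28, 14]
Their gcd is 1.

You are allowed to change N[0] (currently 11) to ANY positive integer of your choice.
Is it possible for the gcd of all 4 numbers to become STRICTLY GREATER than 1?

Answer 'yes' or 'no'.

Answer: yes

Derivation:
Current gcd = 1
gcd of all OTHER numbers (without N[0]=11): gcd([8, 28, 14]) = 2
The new gcd after any change is gcd(2, new_value).
This can be at most 2.
Since 2 > old gcd 1, the gcd CAN increase (e.g., set N[0] = 2).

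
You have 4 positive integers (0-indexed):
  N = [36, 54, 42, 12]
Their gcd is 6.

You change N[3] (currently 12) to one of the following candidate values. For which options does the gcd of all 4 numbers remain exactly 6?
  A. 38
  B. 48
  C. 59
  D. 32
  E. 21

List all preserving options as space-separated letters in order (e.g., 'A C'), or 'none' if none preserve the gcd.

Old gcd = 6; gcd of others (without N[3]) = 6
New gcd for candidate v: gcd(6, v). Preserves old gcd iff gcd(6, v) = 6.
  Option A: v=38, gcd(6,38)=2 -> changes
  Option B: v=48, gcd(6,48)=6 -> preserves
  Option C: v=59, gcd(6,59)=1 -> changes
  Option D: v=32, gcd(6,32)=2 -> changes
  Option E: v=21, gcd(6,21)=3 -> changes

Answer: B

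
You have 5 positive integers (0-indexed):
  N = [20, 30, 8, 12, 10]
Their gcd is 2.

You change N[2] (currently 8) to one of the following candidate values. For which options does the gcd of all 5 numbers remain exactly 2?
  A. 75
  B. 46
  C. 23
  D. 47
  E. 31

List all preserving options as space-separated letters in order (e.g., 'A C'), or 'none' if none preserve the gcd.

Answer: B

Derivation:
Old gcd = 2; gcd of others (without N[2]) = 2
New gcd for candidate v: gcd(2, v). Preserves old gcd iff gcd(2, v) = 2.
  Option A: v=75, gcd(2,75)=1 -> changes
  Option B: v=46, gcd(2,46)=2 -> preserves
  Option C: v=23, gcd(2,23)=1 -> changes
  Option D: v=47, gcd(2,47)=1 -> changes
  Option E: v=31, gcd(2,31)=1 -> changes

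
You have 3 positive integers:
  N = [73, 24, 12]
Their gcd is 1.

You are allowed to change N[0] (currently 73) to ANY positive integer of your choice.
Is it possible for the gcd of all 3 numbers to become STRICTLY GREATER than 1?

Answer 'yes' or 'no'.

Answer: yes

Derivation:
Current gcd = 1
gcd of all OTHER numbers (without N[0]=73): gcd([24, 12]) = 12
The new gcd after any change is gcd(12, new_value).
This can be at most 12.
Since 12 > old gcd 1, the gcd CAN increase (e.g., set N[0] = 12).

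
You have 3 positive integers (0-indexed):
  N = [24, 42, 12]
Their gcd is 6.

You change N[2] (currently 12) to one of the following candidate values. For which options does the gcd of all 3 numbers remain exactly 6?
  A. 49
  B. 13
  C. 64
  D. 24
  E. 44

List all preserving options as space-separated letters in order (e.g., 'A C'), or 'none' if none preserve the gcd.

Old gcd = 6; gcd of others (without N[2]) = 6
New gcd for candidate v: gcd(6, v). Preserves old gcd iff gcd(6, v) = 6.
  Option A: v=49, gcd(6,49)=1 -> changes
  Option B: v=13, gcd(6,13)=1 -> changes
  Option C: v=64, gcd(6,64)=2 -> changes
  Option D: v=24, gcd(6,24)=6 -> preserves
  Option E: v=44, gcd(6,44)=2 -> changes

Answer: D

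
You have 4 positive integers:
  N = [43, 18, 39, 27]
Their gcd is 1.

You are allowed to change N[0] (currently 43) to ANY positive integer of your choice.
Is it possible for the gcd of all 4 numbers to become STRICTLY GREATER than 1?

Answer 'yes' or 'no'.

Answer: yes

Derivation:
Current gcd = 1
gcd of all OTHER numbers (without N[0]=43): gcd([18, 39, 27]) = 3
The new gcd after any change is gcd(3, new_value).
This can be at most 3.
Since 3 > old gcd 1, the gcd CAN increase (e.g., set N[0] = 3).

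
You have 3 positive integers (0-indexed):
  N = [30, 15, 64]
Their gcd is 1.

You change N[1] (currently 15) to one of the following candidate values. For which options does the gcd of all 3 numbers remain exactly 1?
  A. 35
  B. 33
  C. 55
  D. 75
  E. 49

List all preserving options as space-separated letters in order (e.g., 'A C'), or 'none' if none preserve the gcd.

Old gcd = 1; gcd of others (without N[1]) = 2
New gcd for candidate v: gcd(2, v). Preserves old gcd iff gcd(2, v) = 1.
  Option A: v=35, gcd(2,35)=1 -> preserves
  Option B: v=33, gcd(2,33)=1 -> preserves
  Option C: v=55, gcd(2,55)=1 -> preserves
  Option D: v=75, gcd(2,75)=1 -> preserves
  Option E: v=49, gcd(2,49)=1 -> preserves

Answer: A B C D E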